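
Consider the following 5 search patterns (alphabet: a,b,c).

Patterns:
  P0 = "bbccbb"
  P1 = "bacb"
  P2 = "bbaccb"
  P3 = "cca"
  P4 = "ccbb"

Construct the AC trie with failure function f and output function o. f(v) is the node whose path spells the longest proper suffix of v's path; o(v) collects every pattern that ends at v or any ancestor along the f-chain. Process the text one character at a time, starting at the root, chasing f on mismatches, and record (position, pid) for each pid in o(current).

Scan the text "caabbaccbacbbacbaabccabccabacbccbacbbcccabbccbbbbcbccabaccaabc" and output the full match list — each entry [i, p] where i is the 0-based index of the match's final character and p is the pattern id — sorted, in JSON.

Build automaton:
Trie nodes:
  0='ε' goto b→1 c→14
  1='b' goto a→7 b→2
  2='bb' goto a→10 c→3
  3='bbc' goto c→4
  4='bbcc' goto b→5
  5='bbccb' goto b→6
  6='bbccbb' goto ·  ←P0
  7='ba' goto c→8
  8='bac' goto b→9
  9='bacb' goto ·  ←P1
  10='bba' goto c→11
  11='bbac' goto c→12
  12='bbacc' goto b→13
  13='bbaccb' goto ·  ←P2
  14='c' goto c→15
  15='cc' goto a→16 b→17
  16='cca' goto ·  ←P3
  17='ccb' goto b→18
  18='ccbb' goto ·  ←P4

BFS fail/out derivation:
  n1('b'): parent n0 fail=0; on 'b' 0 → fail=0;  out ∅∪∅=∅
  n14('c'): parent n0 fail=0; on 'c' 0 → fail=0;  out ∅∪∅=∅
  n2('bb'): parent n1 fail=0; on 'b' 0 → fail=1;  out ∅∪∅=∅
  n7('ba'): parent n1 fail=0; on 'a' 0 → fail=0;  out ∅∪∅=∅
  n15('cc'): parent n14 fail=0; on 'c' 0 → fail=14;  out ∅∪∅=∅
  n3('bbc'): parent n2 fail=1; on 'c' 1→0 → fail=14;  out ∅∪∅=∅
  n8('bac'): parent n7 fail=0; on 'c' 0 → fail=14;  out ∅∪∅=∅
  n10('bba'): parent n2 fail=1; on 'a' 1 → fail=7;  out ∅∪∅=∅
  n16('cca'): parent n15 fail=14; on 'a' 14→0 → fail=0;  out {3}∪∅={3}
  n17('ccb'): parent n15 fail=14; on 'b' 14→0 → fail=1;  out ∅∪∅=∅
  n4('bbcc'): parent n3 fail=14; on 'c' 14 → fail=15;  out ∅∪∅=∅
  n9('bacb'): parent n8 fail=14; on 'b' 14→0 → fail=1;  out {1}∪∅={1}
  n11('bbac'): parent n10 fail=7; on 'c' 7 → fail=8;  out ∅∪∅=∅
  n18('ccbb'): parent n17 fail=1; on 'b' 1 → fail=2;  out {4}∪∅={4}
  n5('bbccb'): parent n4 fail=15; on 'b' 15 → fail=17;  out ∅∪∅=∅
  n12('bbacc'): parent n11 fail=8; on 'c' 8→14 → fail=15;  out ∅∪∅=∅
  n6('bbccbb'): parent n5 fail=17; on 'b' 17 → fail=18;  out {0}∪{4}={0,4}
  n13('bbaccb'): parent n12 fail=15; on 'b' 15 → fail=17;  out {2}∪∅={2}

Text stream:
[0] read 'c'  n0⇒n14
[1] read 'a'  n14⇒n0 (via fail)
[2] read 'a'  n0⇒n0
[3] read 'b'  n0⇒n1
[4] read 'b'  n1⇒n2
[5] read 'a'  n2⇒n10
[6] read 'c'  n10⇒n11
[7] read 'c'  n11⇒n12
[8] read 'b'  n12⇒n13  ** P2@[3:8]
[9] read 'a'  n13⇒n7 (via fail)
[10] read 'c'  n7⇒n8
[11] read 'b'  n8⇒n9  ** P1@[8:11]
[12] read 'b'  n9⇒n2 (via fail)
[13] read 'a'  n2⇒n10
[14] read 'c'  n10⇒n11
[15] read 'b'  n11⇒n9 (via fail)  ** P1@[12:15]
[16] read 'a'  n9⇒n7 (via fail)
[17] read 'a'  n7⇒n0 (via fail)
[18] read 'b'  n0⇒n1
[19] read 'c'  n1⇒n14 (via fail)
[20] read 'c'  n14⇒n15
[21] read 'a'  n15⇒n16  ** P3@[19:21]
[22] read 'b'  n16⇒n1 (via fail)
[23] read 'c'  n1⇒n14 (via fail)
[24] read 'c'  n14⇒n15
[25] read 'a'  n15⇒n16  ** P3@[23:25]
[26] read 'b'  n16⇒n1 (via fail)
[27] read 'a'  n1⇒n7
[28] read 'c'  n7⇒n8
[29] read 'b'  n8⇒n9  ** P1@[26:29]
[30] read 'c'  n9⇒n14 (via fail)
[31] read 'c'  n14⇒n15
[32] read 'b'  n15⇒n17
[33] read 'a'  n17⇒n7 (via fail)
[34] read 'c'  n7⇒n8
[35] read 'b'  n8⇒n9  ** P1@[32:35]
[36] read 'b'  n9⇒n2 (via fail)
[37] read 'c'  n2⇒n3
[38] read 'c'  n3⇒n4
[39] read 'c'  n4⇒n15 (via fail)
[40] read 'a'  n15⇒n16  ** P3@[38:40]
[41] read 'b'  n16⇒n1 (via fail)
[42] read 'b'  n1⇒n2
[43] read 'c'  n2⇒n3
[44] read 'c'  n3⇒n4
[45] read 'b'  n4⇒n5
[46] read 'b'  n5⇒n6  ** P0@[41:46],P4@[43:46]
[47] read 'b'  n6⇒n2 (via fail)
[48] read 'b'  n2⇒n2 (via fail)
[49] read 'c'  n2⇒n3
[50] read 'b'  n3⇒n1 (via fail)
[51] read 'c'  n1⇒n14 (via fail)
[52] read 'c'  n14⇒n15
[53] read 'a'  n15⇒n16  ** P3@[51:53]
[54] read 'b'  n16⇒n1 (via fail)
[55] read 'a'  n1⇒n7
[56] read 'c'  n7⇒n8
[57] read 'c'  n8⇒n15 (via fail)
[58] read 'a'  n15⇒n16  ** P3@[56:58]
[59] read 'a'  n16⇒n0 (via fail)
[60] read 'b'  n0⇒n1
[61] read 'c'  n1⇒n14 (via fail)

Matches: [[8,2],[11,1],[15,1],[21,3],[25,3],[29,1],[35,1],[40,3],[46,0],[46,4],[53,3],[58,3]]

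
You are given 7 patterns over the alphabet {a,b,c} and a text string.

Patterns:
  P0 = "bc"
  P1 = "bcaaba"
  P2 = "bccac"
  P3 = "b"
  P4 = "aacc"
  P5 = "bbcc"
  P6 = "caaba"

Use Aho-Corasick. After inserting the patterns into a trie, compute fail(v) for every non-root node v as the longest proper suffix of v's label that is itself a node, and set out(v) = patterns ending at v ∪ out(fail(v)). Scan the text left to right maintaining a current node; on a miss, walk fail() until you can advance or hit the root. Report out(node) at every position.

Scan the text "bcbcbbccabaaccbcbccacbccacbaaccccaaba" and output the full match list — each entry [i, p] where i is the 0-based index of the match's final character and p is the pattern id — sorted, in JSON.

Build:
Trie (insert patterns):
  0='ε' goto a→10 b→1 c→17
  1='b' goto b→14 c→2  ←P3
  2='bc' goto a→3 c→7  ←P0
  3='bca' goto a→4
  4='bcaa' goto b→5
  5='bcaab' goto a→6
  6='bcaaba' goto ·  ←P1
  7='bcc' goto a→8
  8='bcca' goto c→9
  9='bccac' goto ·  ←P2
  10='a' goto a→11
  11='aa' goto c→12
  12='aac' goto c→13
  13='aacc' goto ·  ←P4
  14='bb' goto c→15
  15='bbc' goto c→16
  16='bbcc' goto ·  ←P5
  17='c' goto a→18
  18='ca' goto a→19
  19='caa' goto b→20
  20='caab' goto a→21
  21='caaba' goto ·  ←P6

BFS fail/out derivation:
  fail(1) 'b': from fail(0)=0 chase 'b': 0 ⇒ 0;  out={3}∪out(0)={3}
  fail(10) 'a': from fail(0)=0 chase 'a': 0 ⇒ 0;  out=∅∪out(0)=∅
  fail(17) 'c': from fail(0)=0 chase 'c': 0 ⇒ 0;  out=∅∪out(0)=∅
  fail(2) 'bc': from fail(1)=0 chase 'c': 0 ⇒ 17;  out={0}∪out(17)={0}
  fail(11) 'aa': from fail(10)=0 chase 'a': 0 ⇒ 10;  out=∅∪out(10)=∅
  fail(14) 'bb': from fail(1)=0 chase 'b': 0 ⇒ 1;  out=∅∪out(1)={3}
  fail(18) 'ca': from fail(17)=0 chase 'a': 0 ⇒ 10;  out=∅∪out(10)=∅
  fail(3) 'bca': from fail(2)=17 chase 'a': 17 ⇒ 18;  out=∅∪out(18)=∅
  fail(7) 'bcc': from fail(2)=17 chase 'c': 17→0 ⇒ 17;  out=∅∪out(17)=∅
  fail(12) 'aac': from fail(11)=10 chase 'c': 10→0 ⇒ 17;  out=∅∪out(17)=∅
  fail(15) 'bbc': from fail(14)=1 chase 'c': 1 ⇒ 2;  out=∅∪out(2)={0}
  fail(19) 'caa': from fail(18)=10 chase 'a': 10 ⇒ 11;  out=∅∪out(11)=∅
  fail(4) 'bcaa': from fail(3)=18 chase 'a': 18 ⇒ 19;  out=∅∪out(19)=∅
  fail(8) 'bcca': from fail(7)=17 chase 'a': 17 ⇒ 18;  out=∅∪out(18)=∅
  fail(13) 'aacc': from fail(12)=17 chase 'c': 17→0 ⇒ 17;  out={4}∪out(17)={4}
  fail(16) 'bbcc': from fail(15)=2 chase 'c': 2 ⇒ 7;  out={5}∪out(7)={5}
  fail(20) 'caab': from fail(19)=11 chase 'b': 11→10→0 ⇒ 1;  out=∅∪out(1)={3}
  fail(5) 'bcaab': from fail(4)=19 chase 'b': 19 ⇒ 20;  out=∅∪out(20)={3}
  fail(9) 'bccac': from fail(8)=18 chase 'c': 18→10→0 ⇒ 17;  out={2}∪out(17)={2}
  fail(21) 'caaba': from fail(20)=1 chase 'a': 1→0 ⇒ 10;  out={6}∪out(10)={6}
  fail(6) 'bcaaba': from fail(5)=20 chase 'a': 20 ⇒ 21;  out={1}∪out(21)={1,6}

Scan:
i=0 'b': node 0→1  emit P3@[0:0]
i=1 'c': node 1→2  emit P0@[0:1]
i=2 'b': node 2→1 ·f  emit P3@[2:2]
i=3 'c': node 1→2  emit P0@[2:3]
i=4 'b': node 2→1 ·f  emit P3@[4:4]
i=5 'b': node 1→14  emit P3@[5:5]
i=6 'c': node 14→15  emit P0@[5:6]
i=7 'c': node 15→16  emit P5@[4:7]
i=8 'a': node 16→8 ·f
i=9 'b': node 8→1 ·f  emit P3@[9:9]
i=10 'a': node 1→10 ·f
i=11 'a': node 10→11
i=12 'c': node 11→12
i=13 'c': node 12→13  emit P4@[10:13]
i=14 'b': node 13→1 ·f  emit P3@[14:14]
i=15 'c': node 1→2  emit P0@[14:15]
i=16 'b': node 2→1 ·f  emit P3@[16:16]
i=17 'c': node 1→2  emit P0@[16:17]
i=18 'c': node 2→7
i=19 'a': node 7→8
i=20 'c': node 8→9  emit P2@[16:20]
i=21 'b': node 9→1 ·f  emit P3@[21:21]
i=22 'c': node 1→2  emit P0@[21:22]
i=23 'c': node 2→7
i=24 'a': node 7→8
i=25 'c': node 8→9  emit P2@[21:25]
i=26 'b': node 9→1 ·f  emit P3@[26:26]
i=27 'a': node 1→10 ·f
i=28 'a': node 10→11
i=29 'c': node 11→12
i=30 'c': node 12→13  emit P4@[27:30]
i=31 'c': node 13→17 ·f
i=32 'c': node 17→17 ·f
i=33 'a': node 17→18
i=34 'a': node 18→19
i=35 'b': node 19→20  emit P3@[35:35]
i=36 'a': node 20→21  emit P6@[32:36]

All matches (sorted): [[0,3],[1,0],[2,3],[3,0],[4,3],[5,3],[6,0],[7,5],[9,3],[13,4],[14,3],[15,0],[16,3],[17,0],[20,2],[21,3],[22,0],[25,2],[26,3],[30,4],[35,3],[36,6]]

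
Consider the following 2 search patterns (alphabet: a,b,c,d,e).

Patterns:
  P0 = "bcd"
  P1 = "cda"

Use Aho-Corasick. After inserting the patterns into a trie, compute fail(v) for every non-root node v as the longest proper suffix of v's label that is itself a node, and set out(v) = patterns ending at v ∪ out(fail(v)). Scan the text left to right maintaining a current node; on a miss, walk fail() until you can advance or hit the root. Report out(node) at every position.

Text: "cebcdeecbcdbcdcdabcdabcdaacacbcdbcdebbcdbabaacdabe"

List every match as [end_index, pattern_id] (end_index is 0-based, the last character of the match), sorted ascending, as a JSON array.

Construct AC machine:
Trie nodes:
  n0 'ε': b→1 c→4
  n1 'b': c→2
  n2 'bc': d→3
  n3 'bcd': ·  ←P0
  n4 'c': d→5
  n5 'cd': a→6
  n6 'cda': ·  ←P1

BFS fail/out derivation:
  fail(1) 'b': from fail(0)=0 chase 'b': 0 ⇒ 0;  out=∅∪out(0)=∅
  fail(4) 'c': from fail(0)=0 chase 'c': 0 ⇒ 0;  out=∅∪out(0)=∅
  fail(2) 'bc': from fail(1)=0 chase 'c': 0 ⇒ 4;  out=∅∪out(4)=∅
  fail(5) 'cd': from fail(4)=0 chase 'd': 0 ⇒ 0;  out=∅∪out(0)=∅
  fail(3) 'bcd': from fail(2)=4 chase 'd': 4 ⇒ 5;  out={0}∪out(5)={0}
  fail(6) 'cda': from fail(5)=0 chase 'a': 0 ⇒ 0;  out={1}∪out(0)={1}

Text stream:
[0] read 'c'  n0⇒n4
[1] read 'e'  n4⇒n0 ·f
[2] read 'b'  n0⇒n1
[3] read 'c'  n1⇒n2
[4] read 'd'  n2⇒n3  ** P0@[2:4]
[5] read 'e'  n3⇒n0 ·f
[6] read 'e'  n0⇒n0
[7] read 'c'  n0⇒n4
[8] read 'b'  n4⇒n1 ·f
[9] read 'c'  n1⇒n2
[10] read 'd'  n2⇒n3  ** P0@[8:10]
[11] read 'b'  n3⇒n1 ·f
[12] read 'c'  n1⇒n2
[13] read 'd'  n2⇒n3  ** P0@[11:13]
[14] read 'c'  n3⇒n4 ·f
[15] read 'd'  n4⇒n5
[16] read 'a'  n5⇒n6  ** P1@[14:16]
[17] read 'b'  n6⇒n1 ·f
[18] read 'c'  n1⇒n2
[19] read 'd'  n2⇒n3  ** P0@[17:19]
[20] read 'a'  n3⇒n6 ·f  ** P1@[18:20]
[21] read 'b'  n6⇒n1 ·f
[22] read 'c'  n1⇒n2
[23] read 'd'  n2⇒n3  ** P0@[21:23]
[24] read 'a'  n3⇒n6 ·f  ** P1@[22:24]
[25] read 'a'  n6⇒n0 ·f
[26] read 'c'  n0⇒n4
[27] read 'a'  n4⇒n0 ·f
[28] read 'c'  n0⇒n4
[29] read 'b'  n4⇒n1 ·f
[30] read 'c'  n1⇒n2
[31] read 'd'  n2⇒n3  ** P0@[29:31]
[32] read 'b'  n3⇒n1 ·f
[33] read 'c'  n1⇒n2
[34] read 'd'  n2⇒n3  ** P0@[32:34]
[35] read 'e'  n3⇒n0 ·f
[36] read 'b'  n0⇒n1
[37] read 'b'  n1⇒n1 ·f
[38] read 'c'  n1⇒n2
[39] read 'd'  n2⇒n3  ** P0@[37:39]
[40] read 'b'  n3⇒n1 ·f
[41] read 'a'  n1⇒n0 ·f
[42] read 'b'  n0⇒n1
[43] read 'a'  n1⇒n0 ·f
[44] read 'a'  n0⇒n0
[45] read 'c'  n0⇒n4
[46] read 'd'  n4⇒n5
[47] read 'a'  n5⇒n6  ** P1@[45:47]
[48] read 'b'  n6⇒n1 ·f
[49] read 'e'  n1⇒n0 ·f

Matches: [[4,0],[10,0],[13,0],[16,1],[19,0],[20,1],[23,0],[24,1],[31,0],[34,0],[39,0],[47,1]]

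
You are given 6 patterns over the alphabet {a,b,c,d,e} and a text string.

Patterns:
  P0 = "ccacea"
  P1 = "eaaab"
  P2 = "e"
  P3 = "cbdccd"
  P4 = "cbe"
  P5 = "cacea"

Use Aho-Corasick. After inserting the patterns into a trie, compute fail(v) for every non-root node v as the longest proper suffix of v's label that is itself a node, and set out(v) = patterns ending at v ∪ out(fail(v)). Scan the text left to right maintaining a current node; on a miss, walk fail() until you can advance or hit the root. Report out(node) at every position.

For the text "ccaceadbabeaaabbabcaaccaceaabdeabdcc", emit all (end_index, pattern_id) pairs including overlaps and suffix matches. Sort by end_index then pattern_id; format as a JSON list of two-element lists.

Construct AC machine:
Trie (insert patterns):
  n0 'ε': c→1 e→7
  n1 'c': a→18 b→12 c→2
  n2 'cc': a→3
  n3 'cca': c→4
  n4 'ccac': e→5
  n5 'ccace': a→6
  n6 'ccacea': ·  [P0 ends]
  n7 'e': a→8  [P2 ends]
  n8 'ea': a→9
  n9 'eaa': a→10
  n10 'eaaa': b→11
  n11 'eaaab': ·  [P1 ends]
  n12 'cb': d→13 e→17
  n13 'cbd': c→14
  n14 'cbdc': c→15
  n15 'cbdcc': d→16
  n16 'cbdccd': ·  [P3 ends]
  n17 'cbe': ·  [P4 ends]
  n18 'ca': c→19
  n19 'cac': e→20
  n20 'cace': a→21
  n21 'cacea': ·  [P5 ends]

Failure links (BFS by depth):
  fail(1) 'c': from fail(0)=0 chase 'c': 0 ⇒ 0;  out=∅∪out(0)=∅
  fail(7) 'e': from fail(0)=0 chase 'e': 0 ⇒ 0;  out={2}∪out(0)={2}
  fail(2) 'cc': from fail(1)=0 chase 'c': 0 ⇒ 1;  out=∅∪out(1)=∅
  fail(8) 'ea': from fail(7)=0 chase 'a': 0 ⇒ 0;  out=∅∪out(0)=∅
  fail(12) 'cb': from fail(1)=0 chase 'b': 0 ⇒ 0;  out=∅∪out(0)=∅
  fail(18) 'ca': from fail(1)=0 chase 'a': 0 ⇒ 0;  out=∅∪out(0)=∅
  fail(3) 'cca': from fail(2)=1 chase 'a': 1 ⇒ 18;  out=∅∪out(18)=∅
  fail(9) 'eaa': from fail(8)=0 chase 'a': 0 ⇒ 0;  out=∅∪out(0)=∅
  fail(13) 'cbd': from fail(12)=0 chase 'd': 0 ⇒ 0;  out=∅∪out(0)=∅
  fail(17) 'cbe': from fail(12)=0 chase 'e': 0 ⇒ 7;  out={4}∪out(7)={2,4}
  fail(19) 'cac': from fail(18)=0 chase 'c': 0 ⇒ 1;  out=∅∪out(1)=∅
  fail(4) 'ccac': from fail(3)=18 chase 'c': 18 ⇒ 19;  out=∅∪out(19)=∅
  fail(10) 'eaaa': from fail(9)=0 chase 'a': 0 ⇒ 0;  out=∅∪out(0)=∅
  fail(14) 'cbdc': from fail(13)=0 chase 'c': 0 ⇒ 1;  out=∅∪out(1)=∅
  fail(20) 'cace': from fail(19)=1 chase 'e': 1→0 ⇒ 7;  out=∅∪out(7)={2}
  fail(5) 'ccace': from fail(4)=19 chase 'e': 19 ⇒ 20;  out=∅∪out(20)={2}
  fail(11) 'eaaab': from fail(10)=0 chase 'b': 0 ⇒ 0;  out={1}∪out(0)={1}
  fail(15) 'cbdcc': from fail(14)=1 chase 'c': 1 ⇒ 2;  out=∅∪out(2)=∅
  fail(21) 'cacea': from fail(20)=7 chase 'a': 7 ⇒ 8;  out={5}∪out(8)={5}
  fail(6) 'ccacea': from fail(5)=20 chase 'a': 20 ⇒ 21;  out={0}∪out(21)={0,5}
  fail(16) 'cbdccd': from fail(15)=2 chase 'd': 2→1→0 ⇒ 0;  out={3}∪out(0)={3}

Text stream:
[0] read 'c'  n0⇒n1
[1] read 'c'  n1⇒n2
[2] read 'a'  n2⇒n3
[3] read 'c'  n3⇒n4
[4] read 'e'  n4⇒n5  ** P2@[4:4]
[5] read 'a'  n5⇒n6  ** P0@[0:5],P5@[1:5]
[6] read 'd'  n6⇒n0 (via fail)
[7] read 'b'  n0⇒n0
[8] read 'a'  n0⇒n0
[9] read 'b'  n0⇒n0
[10] read 'e'  n0⇒n7  ** P2@[10:10]
[11] read 'a'  n7⇒n8
[12] read 'a'  n8⇒n9
[13] read 'a'  n9⇒n10
[14] read 'b'  n10⇒n11  ** P1@[10:14]
[15] read 'b'  n11⇒n0 (via fail)
[16] read 'a'  n0⇒n0
[17] read 'b'  n0⇒n0
[18] read 'c'  n0⇒n1
[19] read 'a'  n1⇒n18
[20] read 'a'  n18⇒n0 (via fail)
[21] read 'c'  n0⇒n1
[22] read 'c'  n1⇒n2
[23] read 'a'  n2⇒n3
[24] read 'c'  n3⇒n4
[25] read 'e'  n4⇒n5  ** P2@[25:25]
[26] read 'a'  n5⇒n6  ** P0@[21:26],P5@[22:26]
[27] read 'a'  n6⇒n9 (via fail)
[28] read 'b'  n9⇒n0 (via fail)
[29] read 'd'  n0⇒n0
[30] read 'e'  n0⇒n7  ** P2@[30:30]
[31] read 'a'  n7⇒n8
[32] read 'b'  n8⇒n0 (via fail)
[33] read 'd'  n0⇒n0
[34] read 'c'  n0⇒n1
[35] read 'c'  n1⇒n2

Matches: [[4,2],[5,0],[5,5],[10,2],[14,1],[25,2],[26,0],[26,5],[30,2]]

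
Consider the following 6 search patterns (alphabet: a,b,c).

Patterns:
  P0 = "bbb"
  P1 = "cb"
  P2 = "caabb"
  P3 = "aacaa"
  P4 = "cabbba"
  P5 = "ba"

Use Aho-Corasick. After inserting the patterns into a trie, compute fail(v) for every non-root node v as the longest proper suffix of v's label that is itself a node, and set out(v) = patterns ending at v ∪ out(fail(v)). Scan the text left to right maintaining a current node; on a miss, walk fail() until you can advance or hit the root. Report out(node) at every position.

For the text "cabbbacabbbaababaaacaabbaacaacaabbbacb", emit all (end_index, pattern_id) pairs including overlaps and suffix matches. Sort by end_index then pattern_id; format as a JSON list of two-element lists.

Build:
Trie nodes:
  0='ε' goto a→10 b→1 c→4
  1='b' goto a→19 b→2
  2='bb' goto b→3
  3='bbb' goto ·  [P0 ends]
  4='c' goto a→6 b→5
  5='cb' goto ·  [P1 ends]
  6='ca' goto a→7 b→15
  7='caa' goto b→8
  8='caab' goto b→9
  9='caabb' goto ·  [P2 ends]
  10='a' goto a→11
  11='aa' goto c→12
  12='aac' goto a→13
  13='aaca' goto a→14
  14='aacaa' goto ·  [P3 ends]
  15='cab' goto b→16
  16='cabb' goto b→17
  17='cabbb' goto a→18
  18='cabbba' goto ·  [P4 ends]
  19='ba' goto ·  [P5 ends]

BFS fail/out derivation:
  n1('b'): parent n0 fail=0; on 'b' 0 → fail=0;  out ∅∪∅=∅
  n4('c'): parent n0 fail=0; on 'c' 0 → fail=0;  out ∅∪∅=∅
  n10('a'): parent n0 fail=0; on 'a' 0 → fail=0;  out ∅∪∅=∅
  n2('bb'): parent n1 fail=0; on 'b' 0 → fail=1;  out ∅∪∅=∅
  n5('cb'): parent n4 fail=0; on 'b' 0 → fail=1;  out {1}∪∅={1}
  n6('ca'): parent n4 fail=0; on 'a' 0 → fail=10;  out ∅∪∅=∅
  n11('aa'): parent n10 fail=0; on 'a' 0 → fail=10;  out ∅∪∅=∅
  n19('ba'): parent n1 fail=0; on 'a' 0 → fail=10;  out {5}∪∅={5}
  n3('bbb'): parent n2 fail=1; on 'b' 1 → fail=2;  out {0}∪∅={0}
  n7('caa'): parent n6 fail=10; on 'a' 10 → fail=11;  out ∅∪∅=∅
  n12('aac'): parent n11 fail=10; on 'c' 10→0 → fail=4;  out ∅∪∅=∅
  n15('cab'): parent n6 fail=10; on 'b' 10→0 → fail=1;  out ∅∪∅=∅
  n8('caab'): parent n7 fail=11; on 'b' 11→10→0 → fail=1;  out ∅∪∅=∅
  n13('aaca'): parent n12 fail=4; on 'a' 4 → fail=6;  out ∅∪∅=∅
  n16('cabb'): parent n15 fail=1; on 'b' 1 → fail=2;  out ∅∪∅=∅
  n9('caabb'): parent n8 fail=1; on 'b' 1 → fail=2;  out {2}∪∅={2}
  n14('aacaa'): parent n13 fail=6; on 'a' 6 → fail=7;  out {3}∪∅={3}
  n17('cabbb'): parent n16 fail=2; on 'b' 2 → fail=3;  out ∅∪{0}={0}
  n18('cabbba'): parent n17 fail=3; on 'a' 3→2→1 → fail=19;  out {4}∪{5}={4,5}

Scan:
i=0 'c': node 0→4
i=1 'a': node 4→6
i=2 'b': node 6→15
i=3 'b': node 15→16
i=4 'b': node 16→17  → match P0@[2:4]
i=5 'a': node 17→18  → match P4@[0:5],P5@[4:5]
i=6 'c': node 18→4 ·f
i=7 'a': node 4→6
i=8 'b': node 6→15
i=9 'b': node 15→16
i=10 'b': node 16→17  → match P0@[8:10]
i=11 'a': node 17→18  → match P4@[6:11],P5@[10:11]
i=12 'a': node 18→11 ·f
i=13 'b': node 11→1 ·f
i=14 'a': node 1→19  → match P5@[13:14]
i=15 'b': node 19→1 ·f
i=16 'a': node 1→19  → match P5@[15:16]
i=17 'a': node 19→11 ·f
i=18 'a': node 11→11 ·f
i=19 'c': node 11→12
i=20 'a': node 12→13
i=21 'a': node 13→14  → match P3@[17:21]
i=22 'b': node 14→8 ·f
i=23 'b': node 8→9  → match P2@[19:23]
i=24 'a': node 9→19 ·f  → match P5@[23:24]
i=25 'a': node 19→11 ·f
i=26 'c': node 11→12
i=27 'a': node 12→13
i=28 'a': node 13→14  → match P3@[24:28]
i=29 'c': node 14→12 ·f
i=30 'a': node 12→13
i=31 'a': node 13→14  → match P3@[27:31]
i=32 'b': node 14→8 ·f
i=33 'b': node 8→9  → match P2@[29:33]
i=34 'b': node 9→3 ·f  → match P0@[32:34]
i=35 'a': node 3→19 ·f  → match P5@[34:35]
i=36 'c': node 19→4 ·f
i=37 'b': node 4→5  → match P1@[36:37]

All matches (sorted): [[4,0],[5,4],[5,5],[10,0],[11,4],[11,5],[14,5],[16,5],[21,3],[23,2],[24,5],[28,3],[31,3],[33,2],[34,0],[35,5],[37,1]]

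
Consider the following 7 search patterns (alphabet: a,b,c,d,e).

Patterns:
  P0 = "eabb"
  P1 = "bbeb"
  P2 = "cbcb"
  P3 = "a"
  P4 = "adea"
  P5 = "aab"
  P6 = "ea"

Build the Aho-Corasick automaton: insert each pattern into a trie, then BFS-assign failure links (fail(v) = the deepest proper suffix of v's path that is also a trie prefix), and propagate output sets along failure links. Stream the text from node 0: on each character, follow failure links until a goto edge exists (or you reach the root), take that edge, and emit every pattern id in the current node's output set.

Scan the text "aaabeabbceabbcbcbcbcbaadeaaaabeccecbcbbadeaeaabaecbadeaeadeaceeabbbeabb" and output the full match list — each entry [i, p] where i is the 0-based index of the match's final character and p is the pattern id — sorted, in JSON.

Construct AC machine:
Trie nodes:
  0='ε' goto a→13 b→5 c→9 e→1
  1='e' goto a→2
  2='ea' goto b→3  ←P6
  3='eab' goto b→4
  4='eabb' goto ·  ←P0
  5='b' goto b→6
  6='bb' goto e→7
  7='bbe' goto b→8
  8='bbeb' goto ·  ←P1
  9='c' goto b→10
  10='cb' goto c→11
  11='cbc' goto b→12
  12='cbcb' goto ·  ←P2
  13='a' goto a→17 d→14  ←P3
  14='ad' goto e→15
  15='ade' goto a→16
  16='adea' goto ·  ←P4
  17='aa' goto b→18
  18='aab' goto ·  ←P5

Failure links (BFS by depth):
  n1('e'): parent n0 fail=0; on 'e' 0 → fail=0;  out ∅∪∅=∅
  n5('b'): parent n0 fail=0; on 'b' 0 → fail=0;  out ∅∪∅=∅
  n9('c'): parent n0 fail=0; on 'c' 0 → fail=0;  out ∅∪∅=∅
  n13('a'): parent n0 fail=0; on 'a' 0 → fail=0;  out {3}∪∅={3}
  n2('ea'): parent n1 fail=0; on 'a' 0 → fail=13;  out {6}∪{3}={3,6}
  n6('bb'): parent n5 fail=0; on 'b' 0 → fail=5;  out ∅∪∅=∅
  n10('cb'): parent n9 fail=0; on 'b' 0 → fail=5;  out ∅∪∅=∅
  n14('ad'): parent n13 fail=0; on 'd' 0 → fail=0;  out ∅∪∅=∅
  n17('aa'): parent n13 fail=0; on 'a' 0 → fail=13;  out ∅∪{3}={3}
  n3('eab'): parent n2 fail=13; on 'b' 13→0 → fail=5;  out ∅∪∅=∅
  n7('bbe'): parent n6 fail=5; on 'e' 5→0 → fail=1;  out ∅∪∅=∅
  n11('cbc'): parent n10 fail=5; on 'c' 5→0 → fail=9;  out ∅∪∅=∅
  n15('ade'): parent n14 fail=0; on 'e' 0 → fail=1;  out ∅∪∅=∅
  n18('aab'): parent n17 fail=13; on 'b' 13→0 → fail=5;  out {5}∪∅={5}
  n4('eabb'): parent n3 fail=5; on 'b' 5 → fail=6;  out {0}∪∅={0}
  n8('bbeb'): parent n7 fail=1; on 'b' 1→0 → fail=5;  out {1}∪∅={1}
  n12('cbcb'): parent n11 fail=9; on 'b' 9 → fail=10;  out {2}∪∅={2}
  n16('adea'): parent n15 fail=1; on 'a' 1 → fail=2;  out {4}∪{3,6}={3,4,6}

Text stream:
[0] read 'a'  n0⇒n13  emit P3@[0:0]
[1] read 'a'  n13⇒n17  emit P3@[1:1]
[2] read 'a'  n17⇒n17 ·f  emit P3@[2:2]
[3] read 'b'  n17⇒n18  emit P5@[1:3]
[4] read 'e'  n18⇒n1 ·f
[5] read 'a'  n1⇒n2  emit P3@[5:5],P6@[4:5]
[6] read 'b'  n2⇒n3
[7] read 'b'  n3⇒n4  emit P0@[4:7]
[8] read 'c'  n4⇒n9 ·f
[9] read 'e'  n9⇒n1 ·f
[10] read 'a'  n1⇒n2  emit P3@[10:10],P6@[9:10]
[11] read 'b'  n2⇒n3
[12] read 'b'  n3⇒n4  emit P0@[9:12]
[13] read 'c'  n4⇒n9 ·f
[14] read 'b'  n9⇒n10
[15] read 'c'  n10⇒n11
[16] read 'b'  n11⇒n12  emit P2@[13:16]
[17] read 'c'  n12⇒n11 ·f
[18] read 'b'  n11⇒n12  emit P2@[15:18]
[19] read 'c'  n12⇒n11 ·f
[20] read 'b'  n11⇒n12  emit P2@[17:20]
[21] read 'a'  n12⇒n13 ·f  emit P3@[21:21]
[22] read 'a'  n13⇒n17  emit P3@[22:22]
[23] read 'd'  n17⇒n14 ·f
[24] read 'e'  n14⇒n15
[25] read 'a'  n15⇒n16  emit P3@[25:25],P4@[22:25],P6@[24:25]
[26] read 'a'  n16⇒n17 ·f  emit P3@[26:26]
[27] read 'a'  n17⇒n17 ·f  emit P3@[27:27]
[28] read 'a'  n17⇒n17 ·f  emit P3@[28:28]
[29] read 'b'  n17⇒n18  emit P5@[27:29]
[30] read 'e'  n18⇒n1 ·f
[31] read 'c'  n1⇒n9 ·f
[32] read 'c'  n9⇒n9 ·f
[33] read 'e'  n9⇒n1 ·f
[34] read 'c'  n1⇒n9 ·f
[35] read 'b'  n9⇒n10
[36] read 'c'  n10⇒n11
[37] read 'b'  n11⇒n12  emit P2@[34:37]
[38] read 'b'  n12⇒n6 ·f
[39] read 'a'  n6⇒n13 ·f  emit P3@[39:39]
[40] read 'd'  n13⇒n14
[41] read 'e'  n14⇒n15
[42] read 'a'  n15⇒n16  emit P3@[42:42],P4@[39:42],P6@[41:42]
[43] read 'e'  n16⇒n1 ·f
[44] read 'a'  n1⇒n2  emit P3@[44:44],P6@[43:44]
[45] read 'a'  n2⇒n17 ·f  emit P3@[45:45]
[46] read 'b'  n17⇒n18  emit P5@[44:46]
[47] read 'a'  n18⇒n13 ·f  emit P3@[47:47]
[48] read 'e'  n13⇒n1 ·f
[49] read 'c'  n1⇒n9 ·f
[50] read 'b'  n9⇒n10
[51] read 'a'  n10⇒n13 ·f  emit P3@[51:51]
[52] read 'd'  n13⇒n14
[53] read 'e'  n14⇒n15
[54] read 'a'  n15⇒n16  emit P3@[54:54],P4@[51:54],P6@[53:54]
[55] read 'e'  n16⇒n1 ·f
[56] read 'a'  n1⇒n2  emit P3@[56:56],P6@[55:56]
[57] read 'd'  n2⇒n14 ·f
[58] read 'e'  n14⇒n15
[59] read 'a'  n15⇒n16  emit P3@[59:59],P4@[56:59],P6@[58:59]
[60] read 'c'  n16⇒n9 ·f
[61] read 'e'  n9⇒n1 ·f
[62] read 'e'  n1⇒n1 ·f
[63] read 'a'  n1⇒n2  emit P3@[63:63],P6@[62:63]
[64] read 'b'  n2⇒n3
[65] read 'b'  n3⇒n4  emit P0@[62:65]
[66] read 'b'  n4⇒n6 ·f
[67] read 'e'  n6⇒n7
[68] read 'a'  n7⇒n2 ·f  emit P3@[68:68],P6@[67:68]
[69] read 'b'  n2⇒n3
[70] read 'b'  n3⇒n4  emit P0@[67:70]

Matches: [[0,3],[1,3],[2,3],[3,5],[5,3],[5,6],[7,0],[10,3],[10,6],[12,0],[16,2],[18,2],[20,2],[21,3],[22,3],[25,3],[25,4],[25,6],[26,3],[27,3],[28,3],[29,5],[37,2],[39,3],[42,3],[42,4],[42,6],[44,3],[44,6],[45,3],[46,5],[47,3],[51,3],[54,3],[54,4],[54,6],[56,3],[56,6],[59,3],[59,4],[59,6],[63,3],[63,6],[65,0],[68,3],[68,6],[70,0]]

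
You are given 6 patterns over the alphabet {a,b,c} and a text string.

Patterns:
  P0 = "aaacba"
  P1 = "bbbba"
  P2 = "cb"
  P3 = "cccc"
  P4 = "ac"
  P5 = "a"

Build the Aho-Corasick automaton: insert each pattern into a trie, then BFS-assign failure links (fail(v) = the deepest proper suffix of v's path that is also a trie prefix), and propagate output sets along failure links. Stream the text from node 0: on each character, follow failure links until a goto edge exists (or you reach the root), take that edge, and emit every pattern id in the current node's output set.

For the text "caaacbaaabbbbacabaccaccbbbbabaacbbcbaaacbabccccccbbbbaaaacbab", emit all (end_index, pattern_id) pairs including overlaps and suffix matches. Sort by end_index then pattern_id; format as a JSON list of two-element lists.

Construct AC machine:
Trie nodes:
  n0 'ε': a→1 b→7 c→12
  n1 'a': a→2 c→17  [P5 ends]
  n2 'aa': a→3
  n3 'aaa': c→4
  n4 'aaac': b→5
  n5 'aaacb': a→6
  n6 'aaacba': ·  [P0 ends]
  n7 'b': b→8
  n8 'bb': b→9
  n9 'bbb': b→10
  n10 'bbbb': a→11
  n11 'bbbba': ·  [P1 ends]
  n12 'c': b→13 c→14
  n13 'cb': ·  [P2 ends]
  n14 'cc': c→15
  n15 'ccc': c→16
  n16 'cccc': ·  [P3 ends]
  n17 'ac': ·  [P4 ends]

BFS fail/out derivation:
  fail(1) 'a': from fail(0)=0 chase 'a': 0 ⇒ 0;  out={5}∪out(0)={5}
  fail(7) 'b': from fail(0)=0 chase 'b': 0 ⇒ 0;  out=∅∪out(0)=∅
  fail(12) 'c': from fail(0)=0 chase 'c': 0 ⇒ 0;  out=∅∪out(0)=∅
  fail(2) 'aa': from fail(1)=0 chase 'a': 0 ⇒ 1;  out=∅∪out(1)={5}
  fail(8) 'bb': from fail(7)=0 chase 'b': 0 ⇒ 7;  out=∅∪out(7)=∅
  fail(13) 'cb': from fail(12)=0 chase 'b': 0 ⇒ 7;  out={2}∪out(7)={2}
  fail(14) 'cc': from fail(12)=0 chase 'c': 0 ⇒ 12;  out=∅∪out(12)=∅
  fail(17) 'ac': from fail(1)=0 chase 'c': 0 ⇒ 12;  out={4}∪out(12)={4}
  fail(3) 'aaa': from fail(2)=1 chase 'a': 1 ⇒ 2;  out=∅∪out(2)={5}
  fail(9) 'bbb': from fail(8)=7 chase 'b': 7 ⇒ 8;  out=∅∪out(8)=∅
  fail(15) 'ccc': from fail(14)=12 chase 'c': 12 ⇒ 14;  out=∅∪out(14)=∅
  fail(4) 'aaac': from fail(3)=2 chase 'c': 2→1 ⇒ 17;  out=∅∪out(17)={4}
  fail(10) 'bbbb': from fail(9)=8 chase 'b': 8 ⇒ 9;  out=∅∪out(9)=∅
  fail(16) 'cccc': from fail(15)=14 chase 'c': 14 ⇒ 15;  out={3}∪out(15)={3}
  fail(5) 'aaacb': from fail(4)=17 chase 'b': 17→12 ⇒ 13;  out=∅∪out(13)={2}
  fail(11) 'bbbba': from fail(10)=9 chase 'a': 9→8→7→0 ⇒ 1;  out={1}∪out(1)={1,5}
  fail(6) 'aaacba': from fail(5)=13 chase 'a': 13→7→0 ⇒ 1;  out={0}∪out(1)={0,5}

Scan:
[0] read 'c'  n0⇒n12
[1] read 'a'  n12⇒n1 (via fail)  emit P5@[1:1]
[2] read 'a'  n1⇒n2  emit P5@[2:2]
[3] read 'a'  n2⇒n3  emit P5@[3:3]
[4] read 'c'  n3⇒n4  emit P4@[3:4]
[5] read 'b'  n4⇒n5  emit P2@[4:5]
[6] read 'a'  n5⇒n6  emit P0@[1:6],P5@[6:6]
[7] read 'a'  n6⇒n2 (via fail)  emit P5@[7:7]
[8] read 'a'  n2⇒n3  emit P5@[8:8]
[9] read 'b'  n3⇒n7 (via fail)
[10] read 'b'  n7⇒n8
[11] read 'b'  n8⇒n9
[12] read 'b'  n9⇒n10
[13] read 'a'  n10⇒n11  emit P1@[9:13],P5@[13:13]
[14] read 'c'  n11⇒n17 (via fail)  emit P4@[13:14]
[15] read 'a'  n17⇒n1 (via fail)  emit P5@[15:15]
[16] read 'b'  n1⇒n7 (via fail)
[17] read 'a'  n7⇒n1 (via fail)  emit P5@[17:17]
[18] read 'c'  n1⇒n17  emit P4@[17:18]
[19] read 'c'  n17⇒n14 (via fail)
[20] read 'a'  n14⇒n1 (via fail)  emit P5@[20:20]
[21] read 'c'  n1⇒n17  emit P4@[20:21]
[22] read 'c'  n17⇒n14 (via fail)
[23] read 'b'  n14⇒n13 (via fail)  emit P2@[22:23]
[24] read 'b'  n13⇒n8 (via fail)
[25] read 'b'  n8⇒n9
[26] read 'b'  n9⇒n10
[27] read 'a'  n10⇒n11  emit P1@[23:27],P5@[27:27]
[28] read 'b'  n11⇒n7 (via fail)
[29] read 'a'  n7⇒n1 (via fail)  emit P5@[29:29]
[30] read 'a'  n1⇒n2  emit P5@[30:30]
[31] read 'c'  n2⇒n17 (via fail)  emit P4@[30:31]
[32] read 'b'  n17⇒n13 (via fail)  emit P2@[31:32]
[33] read 'b'  n13⇒n8 (via fail)
[34] read 'c'  n8⇒n12 (via fail)
[35] read 'b'  n12⇒n13  emit P2@[34:35]
[36] read 'a'  n13⇒n1 (via fail)  emit P5@[36:36]
[37] read 'a'  n1⇒n2  emit P5@[37:37]
[38] read 'a'  n2⇒n3  emit P5@[38:38]
[39] read 'c'  n3⇒n4  emit P4@[38:39]
[40] read 'b'  n4⇒n5  emit P2@[39:40]
[41] read 'a'  n5⇒n6  emit P0@[36:41],P5@[41:41]
[42] read 'b'  n6⇒n7 (via fail)
[43] read 'c'  n7⇒n12 (via fail)
[44] read 'c'  n12⇒n14
[45] read 'c'  n14⇒n15
[46] read 'c'  n15⇒n16  emit P3@[43:46]
[47] read 'c'  n16⇒n16 (via fail)  emit P3@[44:47]
[48] read 'c'  n16⇒n16 (via fail)  emit P3@[45:48]
[49] read 'b'  n16⇒n13 (via fail)  emit P2@[48:49]
[50] read 'b'  n13⇒n8 (via fail)
[51] read 'b'  n8⇒n9
[52] read 'b'  n9⇒n10
[53] read 'a'  n10⇒n11  emit P1@[49:53],P5@[53:53]
[54] read 'a'  n11⇒n2 (via fail)  emit P5@[54:54]
[55] read 'a'  n2⇒n3  emit P5@[55:55]
[56] read 'a'  n3⇒n3 (via fail)  emit P5@[56:56]
[57] read 'c'  n3⇒n4  emit P4@[56:57]
[58] read 'b'  n4⇒n5  emit P2@[57:58]
[59] read 'a'  n5⇒n6  emit P0@[54:59],P5@[59:59]
[60] read 'b'  n6⇒n7 (via fail)

Result: [[1,5],[2,5],[3,5],[4,4],[5,2],[6,0],[6,5],[7,5],[8,5],[13,1],[13,5],[14,4],[15,5],[17,5],[18,4],[20,5],[21,4],[23,2],[27,1],[27,5],[29,5],[30,5],[31,4],[32,2],[35,2],[36,5],[37,5],[38,5],[39,4],[40,2],[41,0],[41,5],[46,3],[47,3],[48,3],[49,2],[53,1],[53,5],[54,5],[55,5],[56,5],[57,4],[58,2],[59,0],[59,5]]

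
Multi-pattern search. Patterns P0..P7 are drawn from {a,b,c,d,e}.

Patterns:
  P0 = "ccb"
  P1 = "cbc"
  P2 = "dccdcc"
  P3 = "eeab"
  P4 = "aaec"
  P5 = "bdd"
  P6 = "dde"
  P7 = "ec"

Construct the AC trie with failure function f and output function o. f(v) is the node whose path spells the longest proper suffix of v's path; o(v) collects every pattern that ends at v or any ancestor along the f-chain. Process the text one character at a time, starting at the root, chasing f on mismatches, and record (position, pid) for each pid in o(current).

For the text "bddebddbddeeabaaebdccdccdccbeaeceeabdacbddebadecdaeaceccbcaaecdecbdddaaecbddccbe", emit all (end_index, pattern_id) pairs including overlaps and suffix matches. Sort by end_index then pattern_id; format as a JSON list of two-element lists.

Build automaton:
Trie nodes:
  n0 'ε': a→16 b→20 c→1 d→6 e→12
  n1 'c': b→4 c→2
  n2 'cc': b→3
  n3 'ccb': ·  ←P0
  n4 'cb': c→5
  n5 'cbc': ·  ←P1
  n6 'd': c→7 d→23
  n7 'dc': c→8
  n8 'dcc': d→9
  n9 'dccd': c→10
  n10 'dccdc': c→11
  n11 'dccdcc': ·  ←P2
  n12 'e': c→25 e→13
  n13 'ee': a→14
  n14 'eea': b→15
  n15 'eeab': ·  ←P3
  n16 'a': a→17
  n17 'aa': e→18
  n18 'aae': c→19
  n19 'aaec': ·  ←P4
  n20 'b': d→21
  n21 'bd': d→22
  n22 'bdd': ·  ←P5
  n23 'dd': e→24
  n24 'dde': ·  ←P6
  n25 'ec': ·  ←P7

BFS fail/out derivation:
  fail(1) 'c': from fail(0)=0 chase 'c': 0 ⇒ 0;  out=∅∪out(0)=∅
  fail(6) 'd': from fail(0)=0 chase 'd': 0 ⇒ 0;  out=∅∪out(0)=∅
  fail(12) 'e': from fail(0)=0 chase 'e': 0 ⇒ 0;  out=∅∪out(0)=∅
  fail(16) 'a': from fail(0)=0 chase 'a': 0 ⇒ 0;  out=∅∪out(0)=∅
  fail(20) 'b': from fail(0)=0 chase 'b': 0 ⇒ 0;  out=∅∪out(0)=∅
  fail(2) 'cc': from fail(1)=0 chase 'c': 0 ⇒ 1;  out=∅∪out(1)=∅
  fail(4) 'cb': from fail(1)=0 chase 'b': 0 ⇒ 20;  out=∅∪out(20)=∅
  fail(7) 'dc': from fail(6)=0 chase 'c': 0 ⇒ 1;  out=∅∪out(1)=∅
  fail(13) 'ee': from fail(12)=0 chase 'e': 0 ⇒ 12;  out=∅∪out(12)=∅
  fail(17) 'aa': from fail(16)=0 chase 'a': 0 ⇒ 16;  out=∅∪out(16)=∅
  fail(21) 'bd': from fail(20)=0 chase 'd': 0 ⇒ 6;  out=∅∪out(6)=∅
  fail(23) 'dd': from fail(6)=0 chase 'd': 0 ⇒ 6;  out=∅∪out(6)=∅
  fail(25) 'ec': from fail(12)=0 chase 'c': 0 ⇒ 1;  out={7}∪out(1)={7}
  fail(3) 'ccb': from fail(2)=1 chase 'b': 1 ⇒ 4;  out={0}∪out(4)={0}
  fail(5) 'cbc': from fail(4)=20 chase 'c': 20→0 ⇒ 1;  out={1}∪out(1)={1}
  fail(8) 'dcc': from fail(7)=1 chase 'c': 1 ⇒ 2;  out=∅∪out(2)=∅
  fail(14) 'eea': from fail(13)=12 chase 'a': 12→0 ⇒ 16;  out=∅∪out(16)=∅
  fail(18) 'aae': from fail(17)=16 chase 'e': 16→0 ⇒ 12;  out=∅∪out(12)=∅
  fail(22) 'bdd': from fail(21)=6 chase 'd': 6 ⇒ 23;  out={5}∪out(23)={5}
  fail(24) 'dde': from fail(23)=6 chase 'e': 6→0 ⇒ 12;  out={6}∪out(12)={6}
  fail(9) 'dccd': from fail(8)=2 chase 'd': 2→1→0 ⇒ 6;  out=∅∪out(6)=∅
  fail(15) 'eeab': from fail(14)=16 chase 'b': 16→0 ⇒ 20;  out={3}∪out(20)={3}
  fail(19) 'aaec': from fail(18)=12 chase 'c': 12 ⇒ 25;  out={4}∪out(25)={4,7}
  fail(10) 'dccdc': from fail(9)=6 chase 'c': 6 ⇒ 7;  out=∅∪out(7)=∅
  fail(11) 'dccdcc': from fail(10)=7 chase 'c': 7 ⇒ 8;  out={2}∪out(8)={2}

Scan:
pos 0 'b': at 20
pos 1 'd': at 21
pos 2 'd': at 22  emit P5@[0:2]
pos 3 'e': at 24 (fail-walked)  emit P6@[1:3]
pos 4 'b': at 20 (fail-walked)
pos 5 'd': at 21
pos 6 'd': at 22  emit P5@[4:6]
pos 7 'b': at 20 (fail-walked)
pos 8 'd': at 21
pos 9 'd': at 22  emit P5@[7:9]
pos 10 'e': at 24 (fail-walked)  emit P6@[8:10]
pos 11 'e': at 13 (fail-walked)
pos 12 'a': at 14
pos 13 'b': at 15  emit P3@[10:13]
pos 14 'a': at 16 (fail-walked)
pos 15 'a': at 17
pos 16 'e': at 18
pos 17 'b': at 20 (fail-walked)
pos 18 'd': at 21
pos 19 'c': at 7 (fail-walked)
pos 20 'c': at 8
pos 21 'd': at 9
pos 22 'c': at 10
pos 23 'c': at 11  emit P2@[18:23]
pos 24 'd': at 9 (fail-walked)
pos 25 'c': at 10
pos 26 'c': at 11  emit P2@[21:26]
pos 27 'b': at 3 (fail-walked)  emit P0@[25:27]
pos 28 'e': at 12 (fail-walked)
pos 29 'a': at 16 (fail-walked)
pos 30 'e': at 12 (fail-walked)
pos 31 'c': at 25  emit P7@[30:31]
pos 32 'e': at 12 (fail-walked)
pos 33 'e': at 13
pos 34 'a': at 14
pos 35 'b': at 15  emit P3@[32:35]
pos 36 'd': at 21 (fail-walked)
pos 37 'a': at 16 (fail-walked)
pos 38 'c': at 1 (fail-walked)
pos 39 'b': at 4
pos 40 'd': at 21 (fail-walked)
pos 41 'd': at 22  emit P5@[39:41]
pos 42 'e': at 24 (fail-walked)  emit P6@[40:42]
pos 43 'b': at 20 (fail-walked)
pos 44 'a': at 16 (fail-walked)
pos 45 'd': at 6 (fail-walked)
pos 46 'e': at 12 (fail-walked)
pos 47 'c': at 25  emit P7@[46:47]
pos 48 'd': at 6 (fail-walked)
pos 49 'a': at 16 (fail-walked)
pos 50 'e': at 12 (fail-walked)
pos 51 'a': at 16 (fail-walked)
pos 52 'c': at 1 (fail-walked)
pos 53 'e': at 12 (fail-walked)
pos 54 'c': at 25  emit P7@[53:54]
pos 55 'c': at 2 (fail-walked)
pos 56 'b': at 3  emit P0@[54:56]
pos 57 'c': at 5 (fail-walked)  emit P1@[55:57]
pos 58 'a': at 16 (fail-walked)
pos 59 'a': at 17
pos 60 'e': at 18
pos 61 'c': at 19  emit P4@[58:61],P7@[60:61]
pos 62 'd': at 6 (fail-walked)
pos 63 'e': at 12 (fail-walked)
pos 64 'c': at 25  emit P7@[63:64]
pos 65 'b': at 4 (fail-walked)
pos 66 'd': at 21 (fail-walked)
pos 67 'd': at 22  emit P5@[65:67]
pos 68 'd': at 23 (fail-walked)
pos 69 'a': at 16 (fail-walked)
pos 70 'a': at 17
pos 71 'e': at 18
pos 72 'c': at 19  emit P4@[69:72],P7@[71:72]
pos 73 'b': at 4 (fail-walked)
pos 74 'd': at 21 (fail-walked)
pos 75 'd': at 22  emit P5@[73:75]
pos 76 'c': at 7 (fail-walked)
pos 77 'c': at 8
pos 78 'b': at 3 (fail-walked)  emit P0@[76:78]
pos 79 'e': at 12 (fail-walked)

Result: [[2,5],[3,6],[6,5],[9,5],[10,6],[13,3],[23,2],[26,2],[27,0],[31,7],[35,3],[41,5],[42,6],[47,7],[54,7],[56,0],[57,1],[61,4],[61,7],[64,7],[67,5],[72,4],[72,7],[75,5],[78,0]]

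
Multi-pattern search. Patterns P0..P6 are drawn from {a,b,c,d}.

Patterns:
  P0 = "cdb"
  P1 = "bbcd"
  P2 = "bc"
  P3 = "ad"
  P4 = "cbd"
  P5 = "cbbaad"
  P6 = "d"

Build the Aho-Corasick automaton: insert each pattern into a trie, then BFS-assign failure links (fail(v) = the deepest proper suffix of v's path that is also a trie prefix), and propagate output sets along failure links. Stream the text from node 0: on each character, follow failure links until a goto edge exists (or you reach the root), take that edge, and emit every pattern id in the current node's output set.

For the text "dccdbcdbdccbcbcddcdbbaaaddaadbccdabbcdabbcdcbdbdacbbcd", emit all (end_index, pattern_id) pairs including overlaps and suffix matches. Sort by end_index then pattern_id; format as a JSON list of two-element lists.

Construct AC machine:
Trie (insert patterns):
  0='ε' goto a→9 b→4 c→1 d→17
  1='c' goto b→11 d→2
  2='cd' goto b→3
  3='cdb' goto ·  [P0 ends]
  4='b' goto b→5 c→8
  5='bb' goto c→6
  6='bbc' goto d→7
  7='bbcd' goto ·  [P1 ends]
  8='bc' goto ·  [P2 ends]
  9='a' goto d→10
  10='ad' goto ·  [P3 ends]
  11='cb' goto b→13 d→12
  12='cbd' goto ·  [P4 ends]
  13='cbb' goto a→14
  14='cbba' goto a→15
  15='cbbaa' goto d→16
  16='cbbaad' goto ·  [P5 ends]
  17='d' goto ·  [P6 ends]

BFS fail/out derivation:
  n1('c'): parent n0 fail=0; on 'c' 0 → fail=0;  out ∅∪∅=∅
  n4('b'): parent n0 fail=0; on 'b' 0 → fail=0;  out ∅∪∅=∅
  n9('a'): parent n0 fail=0; on 'a' 0 → fail=0;  out ∅∪∅=∅
  n17('d'): parent n0 fail=0; on 'd' 0 → fail=0;  out {6}∪∅={6}
  n2('cd'): parent n1 fail=0; on 'd' 0 → fail=17;  out ∅∪{6}={6}
  n5('bb'): parent n4 fail=0; on 'b' 0 → fail=4;  out ∅∪∅=∅
  n8('bc'): parent n4 fail=0; on 'c' 0 → fail=1;  out {2}∪∅={2}
  n10('ad'): parent n9 fail=0; on 'd' 0 → fail=17;  out {3}∪{6}={3,6}
  n11('cb'): parent n1 fail=0; on 'b' 0 → fail=4;  out ∅∪∅=∅
  n3('cdb'): parent n2 fail=17; on 'b' 17→0 → fail=4;  out {0}∪∅={0}
  n6('bbc'): parent n5 fail=4; on 'c' 4 → fail=8;  out ∅∪{2}={2}
  n12('cbd'): parent n11 fail=4; on 'd' 4→0 → fail=17;  out {4}∪{6}={4,6}
  n13('cbb'): parent n11 fail=4; on 'b' 4 → fail=5;  out ∅∪∅=∅
  n7('bbcd'): parent n6 fail=8; on 'd' 8→1 → fail=2;  out {1}∪{6}={1,6}
  n14('cbba'): parent n13 fail=5; on 'a' 5→4→0 → fail=9;  out ∅∪∅=∅
  n15('cbbaa'): parent n14 fail=9; on 'a' 9→0 → fail=9;  out ∅∪∅=∅
  n16('cbbaad'): parent n15 fail=9; on 'd' 9 → fail=10;  out {5}∪{3,6}={3,5,6}

Text stream:
pos 0 'd': at 17  → match P6@[0:0]
pos 1 'c': at 1 (fail-walked)
pos 2 'c': at 1 (fail-walked)
pos 3 'd': at 2  → match P6@[3:3]
pos 4 'b': at 3  → match P0@[2:4]
pos 5 'c': at 8 (fail-walked)  → match P2@[4:5]
pos 6 'd': at 2 (fail-walked)  → match P6@[6:6]
pos 7 'b': at 3  → match P0@[5:7]
pos 8 'd': at 17 (fail-walked)  → match P6@[8:8]
pos 9 'c': at 1 (fail-walked)
pos 10 'c': at 1 (fail-walked)
pos 11 'b': at 11
pos 12 'c': at 8 (fail-walked)  → match P2@[11:12]
pos 13 'b': at 11 (fail-walked)
pos 14 'c': at 8 (fail-walked)  → match P2@[13:14]
pos 15 'd': at 2 (fail-walked)  → match P6@[15:15]
pos 16 'd': at 17 (fail-walked)  → match P6@[16:16]
pos 17 'c': at 1 (fail-walked)
pos 18 'd': at 2  → match P6@[18:18]
pos 19 'b': at 3  → match P0@[17:19]
pos 20 'b': at 5 (fail-walked)
pos 21 'a': at 9 (fail-walked)
pos 22 'a': at 9 (fail-walked)
pos 23 'a': at 9 (fail-walked)
pos 24 'd': at 10  → match P3@[23:24],P6@[24:24]
pos 25 'd': at 17 (fail-walked)  → match P6@[25:25]
pos 26 'a': at 9 (fail-walked)
pos 27 'a': at 9 (fail-walked)
pos 28 'd': at 10  → match P3@[27:28],P6@[28:28]
pos 29 'b': at 4 (fail-walked)
pos 30 'c': at 8  → match P2@[29:30]
pos 31 'c': at 1 (fail-walked)
pos 32 'd': at 2  → match P6@[32:32]
pos 33 'a': at 9 (fail-walked)
pos 34 'b': at 4 (fail-walked)
pos 35 'b': at 5
pos 36 'c': at 6  → match P2@[35:36]
pos 37 'd': at 7  → match P1@[34:37],P6@[37:37]
pos 38 'a': at 9 (fail-walked)
pos 39 'b': at 4 (fail-walked)
pos 40 'b': at 5
pos 41 'c': at 6  → match P2@[40:41]
pos 42 'd': at 7  → match P1@[39:42],P6@[42:42]
pos 43 'c': at 1 (fail-walked)
pos 44 'b': at 11
pos 45 'd': at 12  → match P4@[43:45],P6@[45:45]
pos 46 'b': at 4 (fail-walked)
pos 47 'd': at 17 (fail-walked)  → match P6@[47:47]
pos 48 'a': at 9 (fail-walked)
pos 49 'c': at 1 (fail-walked)
pos 50 'b': at 11
pos 51 'b': at 13
pos 52 'c': at 6 (fail-walked)  → match P2@[51:52]
pos 53 'd': at 7  → match P1@[50:53],P6@[53:53]

Result: [[0,6],[3,6],[4,0],[5,2],[6,6],[7,0],[8,6],[12,2],[14,2],[15,6],[16,6],[18,6],[19,0],[24,3],[24,6],[25,6],[28,3],[28,6],[30,2],[32,6],[36,2],[37,1],[37,6],[41,2],[42,1],[42,6],[45,4],[45,6],[47,6],[52,2],[53,1],[53,6]]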